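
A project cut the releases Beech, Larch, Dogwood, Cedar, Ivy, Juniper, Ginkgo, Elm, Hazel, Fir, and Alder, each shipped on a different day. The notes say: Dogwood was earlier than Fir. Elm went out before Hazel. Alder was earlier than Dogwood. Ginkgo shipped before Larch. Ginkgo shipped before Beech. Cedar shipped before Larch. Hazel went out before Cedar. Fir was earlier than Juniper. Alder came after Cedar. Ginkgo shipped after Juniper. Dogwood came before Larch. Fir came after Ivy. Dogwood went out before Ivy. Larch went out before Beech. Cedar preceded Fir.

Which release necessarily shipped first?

Elm has a chain of constraints placing it before every other release, so Elm must be first.

Elm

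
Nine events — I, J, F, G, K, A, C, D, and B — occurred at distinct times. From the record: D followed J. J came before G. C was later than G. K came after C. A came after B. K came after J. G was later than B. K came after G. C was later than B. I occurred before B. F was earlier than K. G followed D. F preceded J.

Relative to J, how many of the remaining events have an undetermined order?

3

Forced before J: F; forced after J: C, D, G, and K.
That leaves A, B, and I with no forced order relative to J — 3.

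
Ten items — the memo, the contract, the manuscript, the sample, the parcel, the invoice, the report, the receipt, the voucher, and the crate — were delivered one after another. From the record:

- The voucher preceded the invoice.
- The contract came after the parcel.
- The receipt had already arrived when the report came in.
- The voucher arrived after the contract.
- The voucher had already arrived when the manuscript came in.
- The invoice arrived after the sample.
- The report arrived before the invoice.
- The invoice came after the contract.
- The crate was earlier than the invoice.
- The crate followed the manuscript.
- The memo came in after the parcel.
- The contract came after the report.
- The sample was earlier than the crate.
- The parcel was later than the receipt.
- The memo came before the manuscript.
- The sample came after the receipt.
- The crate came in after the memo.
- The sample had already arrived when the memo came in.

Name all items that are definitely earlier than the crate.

Directly stated before the crate: the manuscript, the memo, and the sample.
The contract reaches the crate via the contract → the voucher → the manuscript → the crate.
The parcel reaches the crate via the parcel → the memo → the crate.
The receipt reaches the crate via the receipt → the sample → the crate.
Likewise the report and the voucher each reach the crate by chaining the stated constraints.

the contract, the manuscript, the memo, the parcel, the receipt, the report, the sample, the voucher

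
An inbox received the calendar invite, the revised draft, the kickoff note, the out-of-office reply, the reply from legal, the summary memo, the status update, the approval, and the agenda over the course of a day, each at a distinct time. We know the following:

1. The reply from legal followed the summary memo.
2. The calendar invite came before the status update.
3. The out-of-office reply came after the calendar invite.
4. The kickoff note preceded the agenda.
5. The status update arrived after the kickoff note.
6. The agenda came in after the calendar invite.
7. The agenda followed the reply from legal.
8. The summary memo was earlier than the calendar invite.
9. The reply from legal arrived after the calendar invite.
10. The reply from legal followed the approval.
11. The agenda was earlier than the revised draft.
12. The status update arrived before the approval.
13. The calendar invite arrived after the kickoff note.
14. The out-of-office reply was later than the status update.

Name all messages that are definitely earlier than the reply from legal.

the approval, the calendar invite, the kickoff note, the status update, the summary memo

Directly stated before the reply from legal: the approval, the calendar invite, and the summary memo.
The kickoff note reaches the reply from legal via the kickoff note → the calendar invite → the reply from legal.
The status update reaches the reply from legal via the status update → the approval → the reply from legal.
No chain forces the revised draft (or any of the others) ahead of the reply from legal.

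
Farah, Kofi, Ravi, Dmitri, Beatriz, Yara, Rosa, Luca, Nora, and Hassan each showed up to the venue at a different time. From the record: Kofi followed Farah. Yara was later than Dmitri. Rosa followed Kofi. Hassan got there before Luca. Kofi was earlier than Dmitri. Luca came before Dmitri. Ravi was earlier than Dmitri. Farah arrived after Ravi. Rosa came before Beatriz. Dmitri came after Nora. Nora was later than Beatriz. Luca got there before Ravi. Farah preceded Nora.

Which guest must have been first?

Hassan has a chain of constraints placing them before every other guest, so Hassan must be first.

Hassan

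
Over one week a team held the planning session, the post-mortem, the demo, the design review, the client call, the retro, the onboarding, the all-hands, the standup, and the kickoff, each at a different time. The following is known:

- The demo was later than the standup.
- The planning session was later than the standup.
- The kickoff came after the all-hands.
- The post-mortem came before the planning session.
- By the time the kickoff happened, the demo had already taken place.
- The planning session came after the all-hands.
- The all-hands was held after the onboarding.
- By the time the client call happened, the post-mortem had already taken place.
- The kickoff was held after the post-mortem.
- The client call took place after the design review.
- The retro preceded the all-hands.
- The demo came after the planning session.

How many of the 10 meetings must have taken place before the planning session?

5

Directly stated before the planning session: the all-hands, the post-mortem, and the standup.
The onboarding reaches the planning session via the onboarding → the all-hands → the planning session.
The retro reaches the planning session via the retro → the all-hands → the planning session.
No chain forces the design review (or any of the others) ahead of the planning session.
That's the all-hands, the onboarding, the post-mortem, the retro, and the standup — 5 in all.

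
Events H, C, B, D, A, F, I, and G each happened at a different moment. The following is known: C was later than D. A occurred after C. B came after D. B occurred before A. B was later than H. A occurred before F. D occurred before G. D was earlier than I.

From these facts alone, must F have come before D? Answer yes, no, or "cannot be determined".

no

Tracing the constraints gives D → B → A → F, so D must come before F.
That means F cannot be before D.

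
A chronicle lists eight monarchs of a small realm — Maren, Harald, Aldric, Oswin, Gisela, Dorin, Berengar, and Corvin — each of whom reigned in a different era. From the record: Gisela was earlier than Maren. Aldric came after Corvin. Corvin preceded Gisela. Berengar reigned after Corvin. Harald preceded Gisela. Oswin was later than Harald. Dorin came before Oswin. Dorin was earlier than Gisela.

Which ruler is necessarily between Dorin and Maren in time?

Gisela

Tracing the constraints gives Dorin → Gisela → Maren, so Gisela sits after Dorin and before Maren.
No other ruler is forced both after Dorin and before Maren.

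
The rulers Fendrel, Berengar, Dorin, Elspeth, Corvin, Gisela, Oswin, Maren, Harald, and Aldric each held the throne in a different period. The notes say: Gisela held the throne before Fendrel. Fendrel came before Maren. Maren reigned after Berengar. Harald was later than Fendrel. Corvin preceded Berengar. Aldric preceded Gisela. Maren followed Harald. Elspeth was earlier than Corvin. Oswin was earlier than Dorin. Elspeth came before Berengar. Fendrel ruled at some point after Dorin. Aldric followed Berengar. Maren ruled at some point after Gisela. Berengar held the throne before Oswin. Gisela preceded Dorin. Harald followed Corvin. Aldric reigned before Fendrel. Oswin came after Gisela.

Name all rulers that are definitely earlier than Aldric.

Berengar, Corvin, Elspeth

Directly stated before Aldric: Berengar.
Corvin reaches Aldric via Corvin → Berengar → Aldric.
Elspeth reaches Aldric via Elspeth → Berengar → Aldric.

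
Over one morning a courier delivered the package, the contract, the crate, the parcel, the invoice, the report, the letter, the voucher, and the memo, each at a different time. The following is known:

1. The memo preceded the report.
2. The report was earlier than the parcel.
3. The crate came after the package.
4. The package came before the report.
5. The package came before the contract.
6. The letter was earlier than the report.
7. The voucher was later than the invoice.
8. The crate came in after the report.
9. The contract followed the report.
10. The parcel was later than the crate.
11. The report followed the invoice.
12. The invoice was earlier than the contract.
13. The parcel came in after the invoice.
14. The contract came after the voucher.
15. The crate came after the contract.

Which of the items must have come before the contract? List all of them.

the invoice, the letter, the memo, the package, the report, the voucher

Directly stated before the contract: the invoice, the package, the report, and the voucher.
The letter reaches the contract via the letter → the report → the contract.
The memo reaches the contract via the memo → the report → the contract.
No chain forces the parcel (or any of the others) ahead of the contract.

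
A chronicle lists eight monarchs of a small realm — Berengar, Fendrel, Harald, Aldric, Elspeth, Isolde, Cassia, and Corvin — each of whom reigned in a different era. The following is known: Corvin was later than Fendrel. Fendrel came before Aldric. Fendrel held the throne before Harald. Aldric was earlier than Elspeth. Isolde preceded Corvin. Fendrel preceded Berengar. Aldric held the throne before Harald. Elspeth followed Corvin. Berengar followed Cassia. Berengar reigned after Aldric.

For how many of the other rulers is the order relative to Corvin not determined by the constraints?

Forced before Corvin: Fendrel and Isolde; forced after Corvin: Elspeth.
That leaves Aldric, Berengar, Cassia, and Harald with no forced order relative to Corvin — 4.

4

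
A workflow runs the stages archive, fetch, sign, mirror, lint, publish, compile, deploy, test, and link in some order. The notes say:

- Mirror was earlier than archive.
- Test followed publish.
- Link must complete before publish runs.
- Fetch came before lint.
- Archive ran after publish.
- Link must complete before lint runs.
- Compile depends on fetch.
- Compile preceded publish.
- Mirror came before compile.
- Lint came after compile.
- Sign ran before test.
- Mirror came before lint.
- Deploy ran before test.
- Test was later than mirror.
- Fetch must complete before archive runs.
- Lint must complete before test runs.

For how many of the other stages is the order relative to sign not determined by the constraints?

8

Forced after sign: test.
That leaves archive, compile, deploy, fetch, link, lint, mirror, and publish with no forced order relative to sign — 8.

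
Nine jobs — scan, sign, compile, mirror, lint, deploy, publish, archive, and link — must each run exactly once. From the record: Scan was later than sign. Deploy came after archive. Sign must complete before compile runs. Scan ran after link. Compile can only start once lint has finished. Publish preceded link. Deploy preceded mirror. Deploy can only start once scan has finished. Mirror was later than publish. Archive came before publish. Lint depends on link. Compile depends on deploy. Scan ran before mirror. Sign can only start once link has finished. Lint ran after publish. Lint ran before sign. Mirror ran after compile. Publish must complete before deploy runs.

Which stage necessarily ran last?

mirror

Every other stage has a chain of constraints placing it before mirror, so mirror is last.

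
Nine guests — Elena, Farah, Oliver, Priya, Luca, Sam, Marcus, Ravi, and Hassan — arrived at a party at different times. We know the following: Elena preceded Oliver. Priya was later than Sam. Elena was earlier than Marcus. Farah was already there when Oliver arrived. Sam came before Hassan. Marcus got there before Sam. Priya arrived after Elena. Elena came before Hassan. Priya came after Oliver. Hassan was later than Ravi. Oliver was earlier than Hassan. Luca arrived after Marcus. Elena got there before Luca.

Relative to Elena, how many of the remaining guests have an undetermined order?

Forced after Elena: Hassan, Luca, Marcus, Oliver, Priya, and Sam.
That leaves Farah and Ravi with no forced order relative to Elena — 2.

2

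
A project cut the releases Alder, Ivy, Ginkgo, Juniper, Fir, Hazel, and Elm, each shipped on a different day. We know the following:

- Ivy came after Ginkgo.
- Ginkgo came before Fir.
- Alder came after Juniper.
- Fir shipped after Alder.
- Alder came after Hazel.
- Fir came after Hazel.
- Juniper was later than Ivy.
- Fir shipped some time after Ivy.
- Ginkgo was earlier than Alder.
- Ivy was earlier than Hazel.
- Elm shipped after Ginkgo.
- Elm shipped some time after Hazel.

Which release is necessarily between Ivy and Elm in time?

Hazel

Tracing the constraints gives Ivy → Hazel → Elm, so Hazel sits after Ivy and before Elm.
No other release is forced both after Ivy and before Elm.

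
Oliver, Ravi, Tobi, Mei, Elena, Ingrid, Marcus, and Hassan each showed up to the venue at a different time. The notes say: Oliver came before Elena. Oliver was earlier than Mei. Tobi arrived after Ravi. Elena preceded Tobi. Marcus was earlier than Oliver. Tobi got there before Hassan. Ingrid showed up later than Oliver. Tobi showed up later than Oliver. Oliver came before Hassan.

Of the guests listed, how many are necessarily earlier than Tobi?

4

Directly stated before Tobi: Elena, Oliver, and Ravi.
Marcus reaches Tobi via Marcus → Oliver → Tobi.
That's Elena, Marcus, Oliver, and Ravi — 4 in all.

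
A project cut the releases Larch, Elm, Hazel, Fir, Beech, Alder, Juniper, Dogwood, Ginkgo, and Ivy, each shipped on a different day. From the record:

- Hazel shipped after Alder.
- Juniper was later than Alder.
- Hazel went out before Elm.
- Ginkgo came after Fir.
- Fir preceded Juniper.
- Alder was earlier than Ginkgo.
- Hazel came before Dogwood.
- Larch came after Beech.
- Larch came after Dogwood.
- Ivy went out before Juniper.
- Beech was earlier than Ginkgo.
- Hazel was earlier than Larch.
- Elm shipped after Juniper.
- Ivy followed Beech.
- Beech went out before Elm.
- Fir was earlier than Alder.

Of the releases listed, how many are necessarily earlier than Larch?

5

Directly stated before Larch: Beech, Dogwood, and Hazel.
Alder reaches Larch via Alder → Hazel → Larch.
Fir reaches Larch via Fir → Alder → Hazel → Larch.
That's Alder, Beech, Dogwood, Fir, and Hazel — 5 in all.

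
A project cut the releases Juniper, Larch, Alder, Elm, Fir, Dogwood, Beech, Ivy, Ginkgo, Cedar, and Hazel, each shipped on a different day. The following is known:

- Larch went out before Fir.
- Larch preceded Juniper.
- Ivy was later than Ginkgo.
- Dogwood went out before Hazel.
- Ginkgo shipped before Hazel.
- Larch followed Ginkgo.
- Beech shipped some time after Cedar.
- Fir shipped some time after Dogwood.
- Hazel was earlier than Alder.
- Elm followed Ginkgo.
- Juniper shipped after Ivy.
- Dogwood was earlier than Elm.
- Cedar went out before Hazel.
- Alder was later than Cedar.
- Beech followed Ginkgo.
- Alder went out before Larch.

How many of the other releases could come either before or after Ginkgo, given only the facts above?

Forced after Ginkgo: Alder, Beech, Elm, Fir, Hazel, Ivy, Juniper, and Larch.
That leaves Cedar and Dogwood with no forced order relative to Ginkgo — 2.

2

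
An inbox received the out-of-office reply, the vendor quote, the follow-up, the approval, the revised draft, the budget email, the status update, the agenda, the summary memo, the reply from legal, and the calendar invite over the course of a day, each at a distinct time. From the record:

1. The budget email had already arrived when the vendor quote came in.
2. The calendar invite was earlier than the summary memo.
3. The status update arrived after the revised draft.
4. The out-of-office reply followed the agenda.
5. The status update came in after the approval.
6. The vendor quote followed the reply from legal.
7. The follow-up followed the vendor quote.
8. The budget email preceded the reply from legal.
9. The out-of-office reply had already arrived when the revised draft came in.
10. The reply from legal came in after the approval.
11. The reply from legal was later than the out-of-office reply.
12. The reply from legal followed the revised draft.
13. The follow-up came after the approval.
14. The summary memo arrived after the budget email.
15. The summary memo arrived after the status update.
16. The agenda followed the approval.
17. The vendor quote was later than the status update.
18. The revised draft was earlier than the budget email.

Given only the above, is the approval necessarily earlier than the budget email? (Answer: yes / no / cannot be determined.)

Chain the constraints: the approval → the agenda → the out-of-office reply → the revised draft → the budget email. Each link is directly stated, so the approval comes before the budget email.

yes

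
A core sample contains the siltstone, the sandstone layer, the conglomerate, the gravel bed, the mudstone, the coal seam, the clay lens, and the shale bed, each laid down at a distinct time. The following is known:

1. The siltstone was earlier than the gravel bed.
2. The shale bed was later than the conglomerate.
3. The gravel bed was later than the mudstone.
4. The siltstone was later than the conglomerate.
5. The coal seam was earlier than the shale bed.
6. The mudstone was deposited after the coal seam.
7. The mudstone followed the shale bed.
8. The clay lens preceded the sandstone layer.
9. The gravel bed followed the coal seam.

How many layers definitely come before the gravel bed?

5

Directly stated before the gravel bed: the coal seam, the mudstone, and the siltstone.
The conglomerate reaches the gravel bed via the conglomerate → the siltstone → the gravel bed.
The shale bed reaches the gravel bed via the shale bed → the mudstone → the gravel bed.
That's the coal seam, the conglomerate, the mudstone, the shale bed, and the siltstone — 5 in all.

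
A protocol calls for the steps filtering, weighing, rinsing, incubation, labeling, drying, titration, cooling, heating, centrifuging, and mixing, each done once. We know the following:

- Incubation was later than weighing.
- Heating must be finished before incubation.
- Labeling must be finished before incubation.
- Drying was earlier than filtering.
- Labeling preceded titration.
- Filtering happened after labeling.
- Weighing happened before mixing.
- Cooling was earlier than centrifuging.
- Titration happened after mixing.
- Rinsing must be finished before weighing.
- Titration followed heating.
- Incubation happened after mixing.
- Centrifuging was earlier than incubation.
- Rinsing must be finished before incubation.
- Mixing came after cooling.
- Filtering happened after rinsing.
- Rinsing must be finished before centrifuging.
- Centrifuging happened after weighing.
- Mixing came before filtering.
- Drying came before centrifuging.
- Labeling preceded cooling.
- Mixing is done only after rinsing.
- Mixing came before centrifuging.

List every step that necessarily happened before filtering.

cooling, drying, labeling, mixing, rinsing, weighing

Directly stated before filtering: drying, labeling, mixing, and rinsing.
Cooling reaches filtering via cooling → mixing → filtering.
Weighing reaches filtering via weighing → mixing → filtering.
No chain forces titration (or any of the others) ahead of filtering.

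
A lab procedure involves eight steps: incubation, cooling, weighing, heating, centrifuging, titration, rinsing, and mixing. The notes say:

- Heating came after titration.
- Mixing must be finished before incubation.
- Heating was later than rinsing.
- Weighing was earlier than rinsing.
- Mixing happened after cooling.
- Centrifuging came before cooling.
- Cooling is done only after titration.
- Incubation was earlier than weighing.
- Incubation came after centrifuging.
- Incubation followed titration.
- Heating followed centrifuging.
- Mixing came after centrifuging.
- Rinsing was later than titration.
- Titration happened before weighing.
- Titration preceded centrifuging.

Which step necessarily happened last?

heating

Every other step has a chain of constraints placing it before heating, so heating is last.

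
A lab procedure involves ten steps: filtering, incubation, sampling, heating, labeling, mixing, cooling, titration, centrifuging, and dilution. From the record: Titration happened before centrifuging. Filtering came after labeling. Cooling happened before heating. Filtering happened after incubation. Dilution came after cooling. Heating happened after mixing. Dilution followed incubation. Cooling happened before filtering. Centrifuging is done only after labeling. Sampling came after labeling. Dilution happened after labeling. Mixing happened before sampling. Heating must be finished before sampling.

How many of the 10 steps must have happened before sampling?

4

Directly stated before sampling: heating, labeling, and mixing.
Cooling reaches sampling via cooling → heating → sampling.
That's cooling, heating, labeling, and mixing — 4 in all.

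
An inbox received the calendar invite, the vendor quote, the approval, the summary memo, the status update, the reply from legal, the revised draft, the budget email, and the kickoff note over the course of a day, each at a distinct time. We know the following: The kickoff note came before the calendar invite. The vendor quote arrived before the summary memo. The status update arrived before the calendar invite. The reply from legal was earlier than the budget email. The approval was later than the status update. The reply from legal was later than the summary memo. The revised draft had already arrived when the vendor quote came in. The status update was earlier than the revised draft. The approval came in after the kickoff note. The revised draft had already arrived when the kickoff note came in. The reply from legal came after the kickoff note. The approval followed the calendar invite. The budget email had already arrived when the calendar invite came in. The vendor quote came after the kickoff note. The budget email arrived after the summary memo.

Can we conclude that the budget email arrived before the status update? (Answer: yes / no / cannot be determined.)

Tracing the constraints gives the status update → the revised draft → the vendor quote → the summary memo → the budget email, so the status update must come before the budget email.
That means the budget email cannot be before the status update.

no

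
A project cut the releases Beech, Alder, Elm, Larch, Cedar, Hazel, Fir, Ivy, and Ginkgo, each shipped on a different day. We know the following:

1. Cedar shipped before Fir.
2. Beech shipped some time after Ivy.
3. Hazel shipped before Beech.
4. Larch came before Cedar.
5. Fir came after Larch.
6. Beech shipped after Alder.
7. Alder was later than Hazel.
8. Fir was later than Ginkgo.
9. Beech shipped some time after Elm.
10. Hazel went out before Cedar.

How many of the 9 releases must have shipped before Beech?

4

Directly stated before Beech: Alder, Elm, Hazel, and Ivy.
No chain forces Cedar (or any of the others) ahead of Beech.
That's Alder, Elm, Hazel, and Ivy — 4 in all.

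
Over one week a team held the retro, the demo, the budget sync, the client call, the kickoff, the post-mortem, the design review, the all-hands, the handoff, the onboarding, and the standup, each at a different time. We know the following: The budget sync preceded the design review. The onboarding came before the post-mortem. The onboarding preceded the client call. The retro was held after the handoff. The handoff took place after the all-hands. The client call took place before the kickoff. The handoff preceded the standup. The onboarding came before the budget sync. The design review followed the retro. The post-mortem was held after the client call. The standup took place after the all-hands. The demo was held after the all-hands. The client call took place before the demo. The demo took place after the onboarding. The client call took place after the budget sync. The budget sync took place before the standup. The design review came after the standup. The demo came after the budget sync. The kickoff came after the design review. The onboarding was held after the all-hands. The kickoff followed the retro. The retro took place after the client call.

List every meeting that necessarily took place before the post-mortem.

the all-hands, the budget sync, the client call, the onboarding

Directly stated before the post-mortem: the client call and the onboarding.
The all-hands reaches the post-mortem via the all-hands → the onboarding → the post-mortem.
The budget sync reaches the post-mortem via the budget sync → the client call → the post-mortem.
No chain forces the design review (or any of the others) ahead of the post-mortem.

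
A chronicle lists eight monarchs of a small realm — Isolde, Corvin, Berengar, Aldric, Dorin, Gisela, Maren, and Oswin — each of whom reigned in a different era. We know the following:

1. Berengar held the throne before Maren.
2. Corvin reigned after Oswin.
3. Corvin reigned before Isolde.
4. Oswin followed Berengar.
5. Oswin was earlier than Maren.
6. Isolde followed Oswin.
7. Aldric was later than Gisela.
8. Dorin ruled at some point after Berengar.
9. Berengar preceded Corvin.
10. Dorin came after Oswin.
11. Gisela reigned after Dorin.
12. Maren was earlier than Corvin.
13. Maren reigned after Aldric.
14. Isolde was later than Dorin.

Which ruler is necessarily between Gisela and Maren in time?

Aldric

Tracing the constraints gives Gisela → Aldric → Maren, so Aldric sits after Gisela and before Maren.
No other ruler is forced both after Gisela and before Maren.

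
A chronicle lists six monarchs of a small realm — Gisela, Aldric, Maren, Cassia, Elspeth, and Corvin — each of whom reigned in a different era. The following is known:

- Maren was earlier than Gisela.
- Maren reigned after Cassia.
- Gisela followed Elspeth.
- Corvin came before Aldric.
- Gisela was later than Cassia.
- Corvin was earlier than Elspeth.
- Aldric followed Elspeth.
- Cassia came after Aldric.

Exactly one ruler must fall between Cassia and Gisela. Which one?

Maren

Tracing the constraints gives Cassia → Maren → Gisela, so Maren sits after Cassia and before Gisela.
No other ruler is forced both after Cassia and before Gisela.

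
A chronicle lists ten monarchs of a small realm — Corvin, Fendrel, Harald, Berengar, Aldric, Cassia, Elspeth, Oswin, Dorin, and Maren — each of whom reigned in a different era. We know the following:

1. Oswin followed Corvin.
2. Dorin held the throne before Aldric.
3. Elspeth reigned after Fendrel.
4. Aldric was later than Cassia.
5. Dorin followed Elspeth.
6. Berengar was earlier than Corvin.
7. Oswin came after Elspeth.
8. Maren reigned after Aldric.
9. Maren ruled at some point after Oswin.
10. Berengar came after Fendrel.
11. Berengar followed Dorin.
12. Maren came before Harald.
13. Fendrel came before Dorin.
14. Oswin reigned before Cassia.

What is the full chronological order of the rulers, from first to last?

Fendrel, Elspeth, Dorin, Berengar, Corvin, Oswin, Cassia, Aldric, Maren, Harald

The constraints fix every adjacent pair, so only one ordering works:
Fendrel → Elspeth → Dorin → Berengar → Corvin → Oswin → Cassia → Aldric → Maren → Harald.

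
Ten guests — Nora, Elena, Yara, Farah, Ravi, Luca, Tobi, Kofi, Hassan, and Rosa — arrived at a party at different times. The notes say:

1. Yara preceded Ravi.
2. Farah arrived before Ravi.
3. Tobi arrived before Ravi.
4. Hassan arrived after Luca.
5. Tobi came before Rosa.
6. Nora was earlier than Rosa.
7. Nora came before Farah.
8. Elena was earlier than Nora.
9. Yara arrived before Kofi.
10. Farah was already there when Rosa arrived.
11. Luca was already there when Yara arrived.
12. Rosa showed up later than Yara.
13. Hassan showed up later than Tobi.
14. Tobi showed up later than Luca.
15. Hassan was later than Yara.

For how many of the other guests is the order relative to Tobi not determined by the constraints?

Forced before Tobi: Luca; forced after Tobi: Hassan, Ravi, and Rosa.
That leaves Elena, Farah, Kofi, Nora, and Yara with no forced order relative to Tobi — 5.

5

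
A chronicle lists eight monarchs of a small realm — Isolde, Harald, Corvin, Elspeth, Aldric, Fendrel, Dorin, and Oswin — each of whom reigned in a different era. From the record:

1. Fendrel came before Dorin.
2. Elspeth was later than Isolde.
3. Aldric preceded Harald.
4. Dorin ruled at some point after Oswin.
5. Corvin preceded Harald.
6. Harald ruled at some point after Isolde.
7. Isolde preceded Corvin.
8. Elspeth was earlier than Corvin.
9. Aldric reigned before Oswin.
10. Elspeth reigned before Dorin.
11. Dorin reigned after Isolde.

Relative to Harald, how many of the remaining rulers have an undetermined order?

3

Forced before Harald: Aldric, Corvin, Elspeth, and Isolde.
That leaves Dorin, Fendrel, and Oswin with no forced order relative to Harald — 3.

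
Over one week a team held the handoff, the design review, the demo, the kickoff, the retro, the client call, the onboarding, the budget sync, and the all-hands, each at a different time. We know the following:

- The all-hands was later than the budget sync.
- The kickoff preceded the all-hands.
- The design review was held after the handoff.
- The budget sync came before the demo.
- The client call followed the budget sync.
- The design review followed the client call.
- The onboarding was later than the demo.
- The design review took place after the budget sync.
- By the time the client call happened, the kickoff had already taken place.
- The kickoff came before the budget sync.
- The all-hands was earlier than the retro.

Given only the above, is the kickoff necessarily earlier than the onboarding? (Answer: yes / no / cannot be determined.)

Chain the constraints: the kickoff → the budget sync → the demo → the onboarding. Each link is directly stated, so the kickoff comes before the onboarding.

yes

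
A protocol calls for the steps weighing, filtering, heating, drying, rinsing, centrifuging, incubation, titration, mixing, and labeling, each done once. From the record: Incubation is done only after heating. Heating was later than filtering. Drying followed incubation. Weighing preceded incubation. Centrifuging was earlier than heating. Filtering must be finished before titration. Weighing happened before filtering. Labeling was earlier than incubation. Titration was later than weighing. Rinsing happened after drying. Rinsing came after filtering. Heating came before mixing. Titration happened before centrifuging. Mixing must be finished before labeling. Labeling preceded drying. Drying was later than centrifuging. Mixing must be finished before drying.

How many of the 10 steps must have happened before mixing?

Directly stated before mixing: heating.
Centrifuging reaches mixing via centrifuging → heating → mixing.
Filtering reaches mixing via filtering → heating → mixing.
Titration reaches mixing via titration → centrifuging → heating → mixing.
Likewise weighing reaches mixing by chaining the stated constraints.
That's centrifuging, filtering, heating, titration, and weighing — 5 in all.

5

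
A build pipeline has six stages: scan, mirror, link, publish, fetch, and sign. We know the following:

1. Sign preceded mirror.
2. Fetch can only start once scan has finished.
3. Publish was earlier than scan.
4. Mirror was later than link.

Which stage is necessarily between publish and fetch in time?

Tracing the constraints gives publish → scan → fetch, so scan sits after publish and before fetch.
No other stage is forced both after publish and before fetch.

scan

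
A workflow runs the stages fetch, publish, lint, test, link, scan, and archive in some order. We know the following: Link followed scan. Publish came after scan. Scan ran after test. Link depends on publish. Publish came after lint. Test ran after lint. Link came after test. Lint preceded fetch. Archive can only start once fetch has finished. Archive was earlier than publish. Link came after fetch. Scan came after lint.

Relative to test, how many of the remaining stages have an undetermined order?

Forced before test: lint; forced after test: link, publish, and scan.
That leaves archive and fetch with no forced order relative to test — 2.

2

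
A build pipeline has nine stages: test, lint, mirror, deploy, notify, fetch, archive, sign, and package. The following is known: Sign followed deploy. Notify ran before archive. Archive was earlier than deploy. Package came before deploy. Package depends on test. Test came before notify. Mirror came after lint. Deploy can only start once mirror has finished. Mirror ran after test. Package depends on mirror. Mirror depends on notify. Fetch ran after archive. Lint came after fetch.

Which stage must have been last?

sign

Every other stage has a chain of constraints placing it before sign, so sign is last.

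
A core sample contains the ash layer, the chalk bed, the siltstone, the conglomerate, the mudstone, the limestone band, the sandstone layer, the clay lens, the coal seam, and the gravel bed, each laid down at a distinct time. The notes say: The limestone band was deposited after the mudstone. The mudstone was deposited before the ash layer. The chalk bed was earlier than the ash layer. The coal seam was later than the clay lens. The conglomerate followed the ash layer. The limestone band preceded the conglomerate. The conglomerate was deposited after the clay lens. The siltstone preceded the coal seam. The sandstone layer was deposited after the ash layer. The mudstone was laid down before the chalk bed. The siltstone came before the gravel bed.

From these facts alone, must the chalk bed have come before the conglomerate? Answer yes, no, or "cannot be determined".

Chain the constraints: the chalk bed → the ash layer → the conglomerate. Each link is directly stated, so the chalk bed comes before the conglomerate.

yes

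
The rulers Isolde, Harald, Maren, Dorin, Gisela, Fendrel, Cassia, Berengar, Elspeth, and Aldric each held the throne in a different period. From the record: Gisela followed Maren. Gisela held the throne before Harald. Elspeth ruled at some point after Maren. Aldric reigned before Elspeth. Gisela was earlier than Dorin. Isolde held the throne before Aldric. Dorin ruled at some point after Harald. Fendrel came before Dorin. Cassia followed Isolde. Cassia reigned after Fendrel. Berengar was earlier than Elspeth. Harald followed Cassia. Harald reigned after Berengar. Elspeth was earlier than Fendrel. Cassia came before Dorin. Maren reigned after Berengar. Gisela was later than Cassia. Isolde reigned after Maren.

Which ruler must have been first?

Berengar

Berengar has a chain of constraints placing them before every other ruler, so Berengar must be first.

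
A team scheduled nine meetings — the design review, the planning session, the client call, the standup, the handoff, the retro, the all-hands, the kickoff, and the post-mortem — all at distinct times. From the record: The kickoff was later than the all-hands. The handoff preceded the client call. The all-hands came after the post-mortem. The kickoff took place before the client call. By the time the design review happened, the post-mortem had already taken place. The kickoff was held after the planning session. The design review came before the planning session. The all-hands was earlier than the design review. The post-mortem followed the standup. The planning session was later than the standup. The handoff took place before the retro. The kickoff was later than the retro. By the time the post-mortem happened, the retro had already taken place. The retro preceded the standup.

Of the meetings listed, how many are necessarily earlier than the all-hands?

Directly stated before the all-hands: the post-mortem.
The handoff reaches the all-hands via the handoff → the retro → the post-mortem → the all-hands.
The retro reaches the all-hands via the retro → the post-mortem → the all-hands.
The standup reaches the all-hands via the standup → the post-mortem → the all-hands.
No chain forces the planning session (or any of the others) ahead of the all-hands.
That's the handoff, the post-mortem, the retro, and the standup — 4 in all.

4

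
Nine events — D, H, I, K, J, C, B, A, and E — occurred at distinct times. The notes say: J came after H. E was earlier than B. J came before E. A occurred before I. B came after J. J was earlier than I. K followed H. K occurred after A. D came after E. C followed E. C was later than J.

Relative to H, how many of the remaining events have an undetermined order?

Forced after H: B, C, D, E, I, J, and K.
That leaves A with no forced order relative to H — 1.

1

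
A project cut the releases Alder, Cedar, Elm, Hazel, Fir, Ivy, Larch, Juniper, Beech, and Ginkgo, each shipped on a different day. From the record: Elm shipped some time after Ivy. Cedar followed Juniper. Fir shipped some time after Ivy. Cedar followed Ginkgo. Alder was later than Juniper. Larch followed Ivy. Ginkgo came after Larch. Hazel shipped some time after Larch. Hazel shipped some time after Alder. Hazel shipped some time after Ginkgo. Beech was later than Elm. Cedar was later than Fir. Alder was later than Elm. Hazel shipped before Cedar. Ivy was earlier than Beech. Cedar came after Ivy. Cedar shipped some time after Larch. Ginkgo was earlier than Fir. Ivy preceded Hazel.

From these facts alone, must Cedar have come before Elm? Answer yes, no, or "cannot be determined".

no

Tracing the constraints gives Elm → Alder → Hazel → Cedar, so Elm must come before Cedar.
That means Cedar cannot be before Elm.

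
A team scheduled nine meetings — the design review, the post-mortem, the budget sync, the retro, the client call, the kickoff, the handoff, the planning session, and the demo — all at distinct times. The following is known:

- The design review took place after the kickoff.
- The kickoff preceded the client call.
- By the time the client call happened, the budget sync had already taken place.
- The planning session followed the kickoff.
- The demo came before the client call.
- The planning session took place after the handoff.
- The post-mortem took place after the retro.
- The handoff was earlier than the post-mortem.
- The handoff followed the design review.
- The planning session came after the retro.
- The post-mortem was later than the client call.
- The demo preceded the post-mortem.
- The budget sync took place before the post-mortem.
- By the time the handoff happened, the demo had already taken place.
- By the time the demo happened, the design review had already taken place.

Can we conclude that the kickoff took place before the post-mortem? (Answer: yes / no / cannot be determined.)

yes

Chain the constraints: the kickoff → the client call → the post-mortem. Each link is directly stated, so the kickoff comes before the post-mortem.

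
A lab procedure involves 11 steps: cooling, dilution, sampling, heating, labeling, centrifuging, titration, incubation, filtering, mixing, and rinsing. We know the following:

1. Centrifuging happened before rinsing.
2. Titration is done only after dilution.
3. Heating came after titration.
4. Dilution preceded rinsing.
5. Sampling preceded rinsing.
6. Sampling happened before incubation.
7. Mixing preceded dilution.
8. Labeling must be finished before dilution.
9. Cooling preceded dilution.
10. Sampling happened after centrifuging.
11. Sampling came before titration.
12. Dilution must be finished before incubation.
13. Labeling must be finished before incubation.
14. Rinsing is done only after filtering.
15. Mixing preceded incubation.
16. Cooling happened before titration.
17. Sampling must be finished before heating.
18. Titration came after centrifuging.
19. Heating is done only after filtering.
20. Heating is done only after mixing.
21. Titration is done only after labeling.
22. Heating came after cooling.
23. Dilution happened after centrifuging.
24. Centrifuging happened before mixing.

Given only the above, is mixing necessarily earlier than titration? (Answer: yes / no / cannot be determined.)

Chain the constraints: mixing → dilution → titration. Each link is directly stated, so mixing comes before titration.

yes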